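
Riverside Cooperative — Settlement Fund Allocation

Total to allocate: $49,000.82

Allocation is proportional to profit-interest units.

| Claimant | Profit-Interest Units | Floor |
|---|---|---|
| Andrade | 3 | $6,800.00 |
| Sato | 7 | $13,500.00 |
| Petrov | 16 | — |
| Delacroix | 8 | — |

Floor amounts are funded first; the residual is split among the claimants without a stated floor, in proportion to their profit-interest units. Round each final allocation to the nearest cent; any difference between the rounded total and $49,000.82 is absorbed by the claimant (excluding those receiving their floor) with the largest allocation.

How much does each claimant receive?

Andrade: $6,800.00 | Sato: $13,500.00 | Petrov: $19,133.88 | Delacroix: $9,566.94

Fund the minimums — Andrade $6,800.00; Sato $13,500.00. Residual $28,700.82.
Residual split over remaining profit-interest units 24: Petrov 19,133.8800 → $19,133.88; Delacroix 9,566.9400 → $9,566.94.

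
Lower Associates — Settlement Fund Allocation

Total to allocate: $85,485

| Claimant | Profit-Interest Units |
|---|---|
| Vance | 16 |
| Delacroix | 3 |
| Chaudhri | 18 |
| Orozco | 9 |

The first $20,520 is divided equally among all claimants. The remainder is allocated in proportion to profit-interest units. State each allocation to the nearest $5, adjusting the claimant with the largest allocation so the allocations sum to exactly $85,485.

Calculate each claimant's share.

$20,520 shared equally gives $5,130 per claimant.
Remainder $64,965 by profit-interest units (total 46): Vance 22,596.52 → $22,595; Delacroix 4,236.85 → $4,235; Chaudhri 25,421.09 → $25,420; Orozco 12,710.54 → $12,710.
Rounding difference +$5 on remainder applied to Chaudhri.
Totals: Vance $5,130 + $22,595 = $27,725; Delacroix $5,130 + $4,235 = $9,365; Chaudhri $5,130 + $25,425 = $30,555; Orozco $5,130 + $12,710 = $17,840.

Vance: $27,725 · Delacroix: $9,365 · Chaudhri: $30,555 · Orozco: $17,840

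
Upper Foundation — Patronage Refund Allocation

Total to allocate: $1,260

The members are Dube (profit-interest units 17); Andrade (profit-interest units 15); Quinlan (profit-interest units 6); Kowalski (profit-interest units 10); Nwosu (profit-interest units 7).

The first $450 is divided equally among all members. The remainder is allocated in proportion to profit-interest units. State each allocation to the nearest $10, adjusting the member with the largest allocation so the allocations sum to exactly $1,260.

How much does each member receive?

$450 shared equally gives $90 per member.
Remainder $810 by profit-interest units (total 55): Dube 250.36 → $250; Andrade 220.91 → $220; Quinlan 88.36 → $90; Kowalski 147.27 → $150; Nwosu 103.09 → $100.
Totals: Dube $90 + $250 = $340; Andrade $90 + $220 = $310; Quinlan $90 + $90 = $180; Kowalski $90 + $150 = $240; Nwosu $90 + $100 = $190.

Dube: $340 · Andrade: $310 · Quinlan: $180 · Kowalski: $240 · Nwosu: $190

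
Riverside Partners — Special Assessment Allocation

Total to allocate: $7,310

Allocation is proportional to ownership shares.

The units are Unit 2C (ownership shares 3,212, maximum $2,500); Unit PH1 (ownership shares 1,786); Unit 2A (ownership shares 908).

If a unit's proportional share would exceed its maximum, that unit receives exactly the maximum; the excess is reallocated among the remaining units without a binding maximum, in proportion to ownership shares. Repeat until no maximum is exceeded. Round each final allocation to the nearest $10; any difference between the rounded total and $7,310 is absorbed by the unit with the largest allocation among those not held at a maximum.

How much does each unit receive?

Unit 2C: $2,500 · Unit PH1: $3,190 · Unit 2A: $1,620

Sum of ownership shares: 5,906.
Unconstrained shares: Unit 2C 3,975.57; Unit PH1 2,210.58; Unit 2A 1,123.85.
Cap binds for Unit 2C ($2,500); balance $4,810 reallocated over remaining ownership shares 2,694.
Shares after redistribution: Unit PH1 3,188.81 → $3,190; Unit 2A 1,621.19 → $1,620.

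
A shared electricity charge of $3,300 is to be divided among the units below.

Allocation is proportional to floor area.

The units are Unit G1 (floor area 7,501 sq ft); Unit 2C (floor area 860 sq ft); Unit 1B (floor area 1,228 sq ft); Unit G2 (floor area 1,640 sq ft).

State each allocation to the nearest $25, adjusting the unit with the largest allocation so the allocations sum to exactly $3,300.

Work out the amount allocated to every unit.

Combined floor area = 11,229.
Raw shares: Unit G1 7,501/11,229 × $3,300 = 2,204.41; Unit 2C 860/11,229 × $3,300 = 252.74; Unit 1B 1,228/11,229 × $3,300 = 360.89; Unit G2 1,640/11,229 × $3,300 = 481.97.
Rounded to nearest $25: Unit G1 $2,200; Unit 2C $250; Unit 1B $350; Unit G2 $475. Sum = $3,275.
Difference $3,300 − $3,275 = +$25 applied to largest allocation (Unit G1): Unit G1 becomes $2,225.

Unit G1: $2,225; Unit 2C: $250; Unit 1B: $350; Unit G2: $475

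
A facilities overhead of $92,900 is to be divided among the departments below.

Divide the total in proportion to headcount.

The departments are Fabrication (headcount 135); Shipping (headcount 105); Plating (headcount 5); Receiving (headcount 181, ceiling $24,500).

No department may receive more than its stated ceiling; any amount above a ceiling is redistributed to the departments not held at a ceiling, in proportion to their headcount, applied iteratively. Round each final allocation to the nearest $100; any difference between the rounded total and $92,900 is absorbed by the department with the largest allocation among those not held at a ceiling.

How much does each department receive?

Total headcount = 426.
Unconstrained shares: Fabrication 29,440.14; Shipping 22,897.89; Plating 1,090.38; Receiving 39,471.60.
Capped: Receiving ($24,500); residual $68,400 reallocated over remaining headcount 245.
Shares after redistribution: Fabrication 37,689.80 → $37,700; Shipping 29,314.29 → $29,300; Plating 1,395.92 → $1,400.

Fabrication: $37,700; Shipping: $29,300; Plating: $1,400; Receiving: $24,500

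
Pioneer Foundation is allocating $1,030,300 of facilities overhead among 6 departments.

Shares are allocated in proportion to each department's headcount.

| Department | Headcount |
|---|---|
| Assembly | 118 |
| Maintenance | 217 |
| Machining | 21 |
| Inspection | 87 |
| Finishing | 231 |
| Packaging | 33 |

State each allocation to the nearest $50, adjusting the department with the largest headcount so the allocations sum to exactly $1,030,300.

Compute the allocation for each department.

Assembly: $171,950 | Maintenance: $316,250 | Machining: $30,600 | Inspection: $126,800 | Finishing: $336,600 | Packaging: $48,100

Sum of headcount: 118 + 217 + 21 + 87 + 231 + 33 = 707.
Unrounded shares: Assembly 171,959.55; Maintenance 316,230.69; Machining 30,602.97; Inspection 126,783.73; Finishing 336,632.67; Packaging 48,090.38.
After rounding ($50): Assembly $171,950; Maintenance $316,250; Machining $30,600; Inspection $126,800; Finishing $336,650; Packaging $48,100. Sum = $1,030,350.
Difference $1,030,300 − $1,030,350 = −$50 applied to largest headcount (Finishing): Finishing becomes $336,600.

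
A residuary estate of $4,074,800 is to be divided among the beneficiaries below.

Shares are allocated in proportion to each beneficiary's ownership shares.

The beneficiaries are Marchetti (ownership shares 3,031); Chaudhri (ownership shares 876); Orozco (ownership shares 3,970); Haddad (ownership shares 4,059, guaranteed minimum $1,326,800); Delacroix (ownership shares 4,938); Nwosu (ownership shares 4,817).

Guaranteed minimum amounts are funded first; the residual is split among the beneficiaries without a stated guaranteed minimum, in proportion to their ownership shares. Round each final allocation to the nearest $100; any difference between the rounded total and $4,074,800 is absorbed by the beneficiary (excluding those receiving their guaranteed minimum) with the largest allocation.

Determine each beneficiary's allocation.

Marchetti: $472,400 | Chaudhri: $136,500 | Orozco: $618,700 | Haddad: $1,326,800 | Delacroix: $769,700 | Nwosu: $750,700

Guaranteed amounts: Haddad $1,326,800. Balance $2,748,000.
Balance split over remaining ownership shares 17,632: Marchetti 472,390.43 → $472,400; Chaudhri 136,527.22 → $136,500; Orozco 618,736.39 → $618,700; Delacroix 769,602.09 → $769,600; Nwosu 750,743.87 → $750,700.
Rounding difference +$100 applied to Delacroix → $769,700.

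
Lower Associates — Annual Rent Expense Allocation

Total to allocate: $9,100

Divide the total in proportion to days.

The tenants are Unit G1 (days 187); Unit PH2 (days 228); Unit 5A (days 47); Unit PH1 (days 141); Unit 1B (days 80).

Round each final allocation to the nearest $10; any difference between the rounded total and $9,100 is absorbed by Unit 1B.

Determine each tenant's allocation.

Unit G1: $2,490; Unit PH2: $3,040; Unit 5A: $630; Unit PH1: $1,880; Unit 1B: $1,060

Days total: 683.
Unrounded shares: Unit G1 187/683 × $9,100 = 2,491.51; Unit PH2 228/683 × $9,100 = 3,037.77; Unit 5A 47/683 × $9,100 = 626.21; Unit PH1 141/683 × $9,100 = 1,878.62; Unit 1B 80/683 × $9,100 = 1,065.89.
Rounded to nearest $10: Unit G1 $2,490; Unit PH2 $3,040; Unit 5A $630; Unit PH1 $1,880; Unit 1B $1,070. Sum = $9,110.
Difference $9,100 − $9,110 = −$10 applied to Unit 1B: Unit 1B becomes $1,060.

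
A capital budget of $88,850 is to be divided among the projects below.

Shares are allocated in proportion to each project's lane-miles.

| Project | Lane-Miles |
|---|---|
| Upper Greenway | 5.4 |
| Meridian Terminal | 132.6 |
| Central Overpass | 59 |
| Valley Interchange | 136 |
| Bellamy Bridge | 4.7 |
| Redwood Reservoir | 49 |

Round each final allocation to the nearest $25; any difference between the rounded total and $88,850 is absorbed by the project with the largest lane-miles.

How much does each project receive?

Lane-miles total: 5.4 + 132.6 + 59 + 136 + 4.7 + 49 = 386.7.
Proportional shares: Upper Greenway 1,240.73; Meridian Terminal 30,466.80; Central Overpass 13,556.12; Valley Interchange 31,248.00; Bellamy Bridge 1,079.89; Redwood Reservoir 11,258.47.
At nearest $25: Upper Greenway $1,250; Meridian Terminal $30,475; Central Overpass $13,550; Valley Interchange $31,250; Bellamy Bridge $1,075; Redwood Reservoir $11,250. Sum = $88,850.
No rounding difference to absorb.

Upper Greenway: $1,250 · Meridian Terminal: $30,475 · Central Overpass: $13,550 · Valley Interchange: $31,250 · Bellamy Bridge: $1,075 · Redwood Reservoir: $11,250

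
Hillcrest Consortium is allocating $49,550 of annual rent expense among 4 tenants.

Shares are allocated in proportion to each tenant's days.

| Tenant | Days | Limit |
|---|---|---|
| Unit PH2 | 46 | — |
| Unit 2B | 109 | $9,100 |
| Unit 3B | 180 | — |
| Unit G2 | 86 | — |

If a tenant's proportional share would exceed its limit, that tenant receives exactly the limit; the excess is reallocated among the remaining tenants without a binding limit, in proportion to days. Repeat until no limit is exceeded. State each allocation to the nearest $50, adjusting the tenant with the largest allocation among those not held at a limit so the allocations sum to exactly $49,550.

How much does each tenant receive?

Unit PH2: $5,950 | Unit 2B: $9,100 | Unit 3B: $23,350 | Unit G2: $11,150

Combined days = 421.
Pro-rata shares before constraints: Unit PH2 5,414.01; Unit 2B 12,828.86; Unit 3B 21,185.27; Unit G2 10,121.85.
Held at cap: Unit 2B ($9,100); residual $40,450 reallocated over remaining days 312.
Remaining shares: Unit PH2 5,963.78 → $5,950; Unit 3B 23,336.54 → $23,350; Unit G2 11,149.68 → $11,150.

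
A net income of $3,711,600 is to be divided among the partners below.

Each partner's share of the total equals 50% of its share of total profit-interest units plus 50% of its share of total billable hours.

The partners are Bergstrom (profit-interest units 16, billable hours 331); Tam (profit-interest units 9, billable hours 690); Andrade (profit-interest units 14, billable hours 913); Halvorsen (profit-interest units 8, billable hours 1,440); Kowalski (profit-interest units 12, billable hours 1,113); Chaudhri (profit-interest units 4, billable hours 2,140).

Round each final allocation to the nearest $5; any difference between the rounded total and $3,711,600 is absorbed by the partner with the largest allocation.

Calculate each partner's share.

Profit-interest units total 63; billable hours total 6,627.
Composite weights (50% profit-interest units + 50% billable hours): Bergstrom 0.1520; Tam 0.1235; Andrade 0.1800; Halvorsen 0.1721; Kowalski 0.1792; Chaudhri 0.1932.
Unrounded shares: Bergstrom 564,006.27; Tam 458,339.27; Andrade 668,073.06; Halvorsen 638,909.29; Kowalski 665,166.02; Chaudhri 717,106.07.
After rounding ($5): Bergstrom $564,005; Tam $458,340; Andrade $668,075; Halvorsen $638,910; Kowalski $665,165; Chaudhri $717,105. Sum = $3,711,600.
Rounded total matches; no reconciliation needed.

Bergstrom: $564,005 · Tam: $458,340 · Andrade: $668,075 · Halvorsen: $638,910 · Kowalski: $665,165 · Chaudhri: $717,105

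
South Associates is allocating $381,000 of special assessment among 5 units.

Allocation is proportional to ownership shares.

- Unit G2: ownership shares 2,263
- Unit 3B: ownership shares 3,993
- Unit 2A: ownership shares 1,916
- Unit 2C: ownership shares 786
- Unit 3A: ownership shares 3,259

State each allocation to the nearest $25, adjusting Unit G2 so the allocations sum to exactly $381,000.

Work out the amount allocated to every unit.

Unit G2: $70,600 · Unit 3B: $124,525 · Unit 2A: $59,750 · Unit 2C: $24,500 · Unit 3A: $101,625

Combined ownership shares = 12,217.
Proportional shares: Unit G2 2,263/12,217 × $381,000 = 70,574.04; Unit 3B 3,993/12,217 × $381,000 = 124,525.91; Unit 2A 1,916/12,217 × $381,000 = 59,752.48; Unit 2C 786/12,217 × $381,000 = 24,512.24; Unit 3A 3,259/12,217 × $381,000 = 101,635.34.
At nearest $25: Unit G2 $70,575; Unit 3B $124,525; Unit 2A $59,750; Unit 2C $24,500; Unit 3A $101,625. Sum = $380,975.
Difference $381,000 − $380,975 = +$25 applied to Unit G2: Unit G2 becomes $70,600.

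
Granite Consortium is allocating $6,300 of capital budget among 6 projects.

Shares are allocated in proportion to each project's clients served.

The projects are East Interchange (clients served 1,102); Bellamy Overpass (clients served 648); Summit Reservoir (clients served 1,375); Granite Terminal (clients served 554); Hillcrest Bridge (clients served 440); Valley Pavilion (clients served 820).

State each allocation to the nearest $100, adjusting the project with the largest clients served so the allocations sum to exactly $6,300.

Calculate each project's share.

Sum of clients served: 1,102 + 648 + 1,375 + 554 + 440 + 820 = 4,939.
Raw shares: East Interchange 1,405.67; Bellamy Overpass 826.56; Summit Reservoir 1,753.90; Granite Terminal 706.66; Hillcrest Bridge 561.25; Valley Pavilion 1,045.96.
Rounded to nearest $100: East Interchange $1,400; Bellamy Overpass $800; Summit Reservoir $1,800; Granite Terminal $700; Hillcrest Bridge $600; Valley Pavilion $1,000. Sum = $6,300.
Rounded total matches; no reconciliation needed.

East Interchange: $1,400; Bellamy Overpass: $800; Summit Reservoir: $1,800; Granite Terminal: $700; Hillcrest Bridge: $600; Valley Pavilion: $1,000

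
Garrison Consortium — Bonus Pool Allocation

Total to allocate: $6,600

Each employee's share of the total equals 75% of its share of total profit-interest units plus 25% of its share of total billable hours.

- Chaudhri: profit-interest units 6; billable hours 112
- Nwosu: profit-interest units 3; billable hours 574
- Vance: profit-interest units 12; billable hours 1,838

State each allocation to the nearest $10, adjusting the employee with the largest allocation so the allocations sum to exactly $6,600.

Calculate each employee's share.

Chaudhri: $1,490 | Nwosu: $1,080 | Vance: $4,030

Profit-interest units total 21; billable hours total 2,524.
Combined weights (75% profit-interest units + 25% billable hours): Chaudhri 0.2254; Nwosu 0.1640; Vance 0.6106.
Proportional shares: Chaudhri 1,487.50; Nwosu 1,082.38; Vance 4,030.12.
After rounding ($10): Chaudhri $1,490; Nwosu $1,080; Vance $4,030. Sum = $6,600.
Sum already equals the total — no adjustment.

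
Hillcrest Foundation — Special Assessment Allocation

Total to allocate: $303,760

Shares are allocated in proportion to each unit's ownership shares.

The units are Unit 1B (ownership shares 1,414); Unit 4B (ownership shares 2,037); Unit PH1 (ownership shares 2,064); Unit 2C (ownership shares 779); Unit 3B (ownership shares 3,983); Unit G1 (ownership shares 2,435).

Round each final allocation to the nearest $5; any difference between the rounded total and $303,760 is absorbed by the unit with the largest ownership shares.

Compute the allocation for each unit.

Total ownership shares = 1,414 + 2,037 + 2,064 + 779 + 3,983 + 2,435 = 12,712.
Raw shares: Unit 1B 33,788.28; Unit 4B 48,675.20; Unit PH1 49,320.38; Unit 2C 18,614.62; Unit 3B 95,175.90; Unit G1 58,185.62.
At nearest $5: Unit 1B $33,790; Unit 4B $48,675; Unit PH1 $49,320; Unit 2C $18,615; Unit 3B $95,175; Unit G1 $58,185. Sum = $303,760.
No rounding difference to absorb.

Unit 1B: $33,790 | Unit 4B: $48,675 | Unit PH1: $49,320 | Unit 2C: $18,615 | Unit 3B: $95,175 | Unit G1: $58,185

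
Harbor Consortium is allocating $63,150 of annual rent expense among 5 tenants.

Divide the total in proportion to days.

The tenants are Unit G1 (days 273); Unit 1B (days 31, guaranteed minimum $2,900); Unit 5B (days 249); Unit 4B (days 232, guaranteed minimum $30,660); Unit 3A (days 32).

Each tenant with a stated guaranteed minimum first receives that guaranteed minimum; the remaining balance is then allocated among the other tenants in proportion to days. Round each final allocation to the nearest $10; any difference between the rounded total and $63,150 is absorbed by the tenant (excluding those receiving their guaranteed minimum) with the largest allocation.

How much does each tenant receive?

Minimums first: Unit 1B $2,900; Unit 4B $30,660. Residual $29,590.
Residual split over remaining days 554: Unit G1 14,581.35 → $14,580; Unit 5B 13,299.48 → $13,300; Unit 3A 1,709.17 → $1,710.

Unit G1: $14,580 | Unit 1B: $2,900 | Unit 5B: $13,300 | Unit 4B: $30,660 | Unit 3A: $1,710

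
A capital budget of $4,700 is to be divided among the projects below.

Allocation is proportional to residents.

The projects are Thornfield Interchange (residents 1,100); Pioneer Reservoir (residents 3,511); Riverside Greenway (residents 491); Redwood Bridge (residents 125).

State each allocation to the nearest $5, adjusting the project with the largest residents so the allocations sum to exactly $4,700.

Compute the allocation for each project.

Thornfield Interchange: $990; Pioneer Reservoir: $3,160; Riverside Greenway: $440; Redwood Bridge: $110

Residents total: 5,227.
Proportional shares: Thornfield Interchange 1,100/5,227 × $4,700 = 989.10; Pioneer Reservoir 3,511/5,227 × $4,700 = 3,157.01; Riverside Greenway 491/5,227 × $4,700 = 441.50; Redwood Bridge 125/5,227 × $4,700 = 112.40.
After rounding ($5): Thornfield Interchange $990; Pioneer Reservoir $3,155; Riverside Greenway $440; Redwood Bridge $110. Sum = $4,695.
Difference $4,700 − $4,695 = +$5 applied to largest residents (Pioneer Reservoir): Pioneer Reservoir becomes $3,160.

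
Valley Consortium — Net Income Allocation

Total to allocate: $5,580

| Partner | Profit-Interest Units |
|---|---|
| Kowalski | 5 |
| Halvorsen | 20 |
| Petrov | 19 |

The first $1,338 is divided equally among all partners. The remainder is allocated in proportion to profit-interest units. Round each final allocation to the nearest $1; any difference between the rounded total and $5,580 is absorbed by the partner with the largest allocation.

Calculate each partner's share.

Kowalski: $928 | Halvorsen: $2,374 | Petrov: $2,278

Equal tier: $1,338 ÷ 3 = $446 apiece.
Remainder $4,242 by profit-interest units (total 44): Kowalski 482.05 → $482; Halvorsen 1,928.18 → $1,928; Petrov 1,831.77 → $1,832.
Totals: Kowalski $446 + $482 = $928; Halvorsen $446 + $1,928 = $2,374; Petrov $446 + $1,832 = $2,278.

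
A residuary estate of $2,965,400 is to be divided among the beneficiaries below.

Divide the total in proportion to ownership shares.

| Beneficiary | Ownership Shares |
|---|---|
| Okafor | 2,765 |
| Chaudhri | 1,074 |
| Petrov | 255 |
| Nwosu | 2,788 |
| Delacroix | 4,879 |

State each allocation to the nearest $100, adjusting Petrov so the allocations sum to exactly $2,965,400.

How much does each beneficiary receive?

Total ownership shares = 11,761.
Pro-rata amounts: Okafor 2,765/11,761 × $2,965,400 = 697,162.74; Chaudhri 1,074/11,761 × $2,965,400 = 270,796.67; Petrov 255/11,761 × $2,965,400 = 64,295.30; Nwosu 2,788/11,761 × $2,965,400 = 702,961.93; Delacroix 4,879/11,761 × $2,965,400 = 1,230,183.37.
At nearest $100: Okafor $697,200; Chaudhri $270,800; Petrov $64,300; Nwosu $703,000; Delacroix $1,230,200. Sum = $2,965,500.
Difference $2,965,400 − $2,965,500 = −$100 applied to Petrov: Petrov becomes $64,200.

Okafor: $697,200 | Chaudhri: $270,800 | Petrov: $64,200 | Nwosu: $703,000 | Delacroix: $1,230,200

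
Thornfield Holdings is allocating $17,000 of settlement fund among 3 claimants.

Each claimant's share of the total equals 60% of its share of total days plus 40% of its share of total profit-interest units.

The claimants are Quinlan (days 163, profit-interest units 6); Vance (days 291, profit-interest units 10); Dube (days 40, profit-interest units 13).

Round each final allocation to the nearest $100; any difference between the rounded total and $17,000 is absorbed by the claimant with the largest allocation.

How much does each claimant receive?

Days total 494; profit-interest units total 29.
Composite weights (60% days + 40% profit-interest units): Quinlan 0.2807; Vance 0.4914; Dube 0.2279.
Proportional shares: Quinlan 4,772.48; Vance 8,353.33; Dube 3,874.19.
Rounded to nearest $100: Quinlan $4,800; Vance $8,400; Dube $3,900. Sum = $17,100.
Difference $17,000 − $17,100 = −$100 applied to largest allocation (Vance): Vance becomes $8,300.

Quinlan: $4,800 | Vance: $8,300 | Dube: $3,900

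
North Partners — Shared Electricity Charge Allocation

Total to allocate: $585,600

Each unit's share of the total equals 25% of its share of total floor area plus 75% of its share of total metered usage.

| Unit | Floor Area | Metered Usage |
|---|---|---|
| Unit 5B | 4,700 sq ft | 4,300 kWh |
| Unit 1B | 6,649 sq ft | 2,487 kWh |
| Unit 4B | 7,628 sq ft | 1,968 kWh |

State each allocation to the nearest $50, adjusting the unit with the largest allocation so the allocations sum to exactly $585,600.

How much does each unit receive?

Totals — floor area 18,977, metered usage 8,755.
Blended shares (25% floor area + 75% metered usage): Unit 5B 0.4303; Unit 1B 0.3006; Unit 4B 0.2691.
Unrounded shares: Unit 5B 251,970.79; Unit 1B 176,056.28; Unit 4B 157,572.92.
After rounding ($50): Unit 5B $251,950; Unit 1B $176,050; Unit 4B $157,550. Sum = $585,550.
Difference $585,600 − $585,550 = +$50 applied to largest allocation (Unit 5B): Unit 5B becomes $252,000.

Unit 5B: $252,000 | Unit 1B: $176,050 | Unit 4B: $157,550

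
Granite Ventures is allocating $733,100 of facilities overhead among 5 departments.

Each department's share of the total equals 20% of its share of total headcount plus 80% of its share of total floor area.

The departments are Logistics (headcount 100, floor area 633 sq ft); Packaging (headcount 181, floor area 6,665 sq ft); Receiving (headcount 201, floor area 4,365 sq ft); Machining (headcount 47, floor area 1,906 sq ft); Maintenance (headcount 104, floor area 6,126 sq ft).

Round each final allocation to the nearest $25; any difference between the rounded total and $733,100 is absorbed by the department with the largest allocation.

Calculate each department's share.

Logistics: $42,000 | Packaging: $240,400 | Receiving: $176,550 | Machining: $67,650 | Maintenance: $206,500

Headcount total 633; floor area total 19,695.
Blended shares (20% headcount + 80% floor area): Logistics 0.0573; Packaging 0.3279; Receiving 0.2408; Machining 0.0923; Maintenance 0.2817.
Pro-rata amounts: Logistics 42,012.26; Packaging 240,395.66; Receiving 176,538.54; Machining 67,643.57; Maintenance 206,509.97.
At nearest $25: Logistics $42,000; Packaging $240,400; Receiving $176,550; Machining $67,650; Maintenance $206,500. Sum = $733,100.
Sum already equals the total — no adjustment.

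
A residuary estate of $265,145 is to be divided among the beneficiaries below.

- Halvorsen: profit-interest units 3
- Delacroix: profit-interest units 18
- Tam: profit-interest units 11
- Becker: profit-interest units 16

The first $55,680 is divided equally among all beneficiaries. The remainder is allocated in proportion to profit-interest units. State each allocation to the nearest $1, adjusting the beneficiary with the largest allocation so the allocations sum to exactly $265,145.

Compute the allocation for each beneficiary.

Halvorsen: $27,012 · Delacroix: $92,469 · Tam: $61,922 · Becker: $83,742

Equal tier: $55,680 ÷ 4 = $13,920 apiece.
Remainder $209,465 by profit-interest units (total 48): Halvorsen 13,091.56 → $13,092; Delacroix 78,549.38 → $78,549; Tam 48,002.40 → $48,002; Becker 69,821.67 → $69,822.
Totals: Halvorsen $13,920 + $13,092 = $27,012; Delacroix $13,920 + $78,549 = $92,469; Tam $13,920 + $48,002 = $61,922; Becker $13,920 + $69,822 = $83,742.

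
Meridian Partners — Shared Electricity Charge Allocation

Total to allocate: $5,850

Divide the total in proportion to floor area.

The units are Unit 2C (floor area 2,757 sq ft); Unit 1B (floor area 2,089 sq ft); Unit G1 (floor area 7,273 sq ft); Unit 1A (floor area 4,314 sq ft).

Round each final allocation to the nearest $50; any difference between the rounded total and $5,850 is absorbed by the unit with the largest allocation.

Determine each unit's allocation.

Unit 2C: $1,000; Unit 1B: $750; Unit G1: $2,550; Unit 1A: $1,550

Sum of floor area: 16,433.
Pro-rata amounts: Unit 2C 2,757/16,433 × $5,850 = 981.47; Unit 1B 2,089/16,433 × $5,850 = 743.67; Unit G1 7,273/16,433 × $5,850 = 2,589.12; Unit 1A 4,314/16,433 × $5,850 = 1,535.75.
Rounded to nearest $50: Unit 2C $1,000; Unit 1B $750; Unit G1 $2,600; Unit 1A $1,550. Sum = $5,900.
Difference $5,850 − $5,900 = −$50 applied to largest allocation (Unit G1): Unit G1 becomes $2,550.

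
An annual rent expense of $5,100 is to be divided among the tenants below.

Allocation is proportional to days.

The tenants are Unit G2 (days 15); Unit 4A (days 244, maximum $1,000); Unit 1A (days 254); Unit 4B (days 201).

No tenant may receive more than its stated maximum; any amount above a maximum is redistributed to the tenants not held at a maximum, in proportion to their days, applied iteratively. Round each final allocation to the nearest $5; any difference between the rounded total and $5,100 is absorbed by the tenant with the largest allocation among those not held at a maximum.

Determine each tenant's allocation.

Unit G2: $130 · Unit 4A: $1,000 · Unit 1A: $2,215 · Unit 4B: $1,755

Sum of days: 714.
Proportional shares (ignoring caps): Unit G2 107.14; Unit 4A 1,742.86; Unit 1A 1,814.29; Unit 4B 1,435.71.
Capped: Unit 4A ($1,000); balance $4,100 reallocated over remaining days 470.
Remaining shares: Unit G2 130.85 → $130; Unit 1A 2,215.74 → $2,215; Unit 4B 1,753.40 → $1,755.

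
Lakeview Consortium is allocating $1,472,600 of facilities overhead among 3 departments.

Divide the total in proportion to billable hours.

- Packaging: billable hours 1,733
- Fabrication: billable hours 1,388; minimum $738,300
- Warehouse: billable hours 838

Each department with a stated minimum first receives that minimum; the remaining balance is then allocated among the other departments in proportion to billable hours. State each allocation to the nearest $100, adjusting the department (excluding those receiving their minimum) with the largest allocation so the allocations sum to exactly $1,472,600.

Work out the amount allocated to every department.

Packaging: $495,000; Fabrication: $738,300; Warehouse: $239,300

Fund the minimums — Fabrication $738,300. Residual $734,300.
Residual split over remaining billable hours 2,571: Packaging 494,959.90 → $495,000; Warehouse 239,340.10 → $239,300.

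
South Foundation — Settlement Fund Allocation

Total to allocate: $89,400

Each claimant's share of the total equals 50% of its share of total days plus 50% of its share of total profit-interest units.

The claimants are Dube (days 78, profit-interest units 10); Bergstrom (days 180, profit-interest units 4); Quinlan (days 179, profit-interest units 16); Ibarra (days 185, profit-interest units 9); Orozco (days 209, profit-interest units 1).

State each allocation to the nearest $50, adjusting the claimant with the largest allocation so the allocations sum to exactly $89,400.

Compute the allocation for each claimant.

Dube: $15,350 · Bergstrom: $14,150 · Quinlan: $27,550 · Ibarra: $20,000 · Orozco: $12,350

Days total 831; profit-interest units total 40.
Composite weights (50% days + 50% profit-interest units): Dube 0.1719; Bergstrom 0.1583; Quinlan 0.3077; Ibarra 0.2238; Orozco 0.1383.
Pro-rata amounts: Dube 15,370.67; Bergstrom 14,152.31; Quinlan 27,508.52; Ibarra 20,008.76; Orozco 12,359.74.
At nearest $50: Dube $15,350; Bergstrom $14,150; Quinlan $27,500; Ibarra $20,000; Orozco $12,350. Sum = $89,350.
Difference $89,400 − $89,350 = +$50 applied to largest allocation (Quinlan): Quinlan becomes $27,550.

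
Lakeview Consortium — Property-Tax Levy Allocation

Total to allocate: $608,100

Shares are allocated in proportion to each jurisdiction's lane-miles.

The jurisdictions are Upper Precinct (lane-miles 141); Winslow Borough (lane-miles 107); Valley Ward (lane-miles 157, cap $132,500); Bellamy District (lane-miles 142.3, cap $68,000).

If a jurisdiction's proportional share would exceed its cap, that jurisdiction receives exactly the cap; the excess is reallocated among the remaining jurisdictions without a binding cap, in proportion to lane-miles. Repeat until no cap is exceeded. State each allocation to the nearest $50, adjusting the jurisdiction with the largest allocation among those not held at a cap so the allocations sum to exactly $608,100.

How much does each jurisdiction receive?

Lane-miles total: 547.3.
Pro-rata shares before constraints: Upper Precinct 156,663.80; Winslow Borough 118,886.72; Valley Ward 174,441.26; Bellamy District 158,108.22.
Cap binds for Valley Ward ($132,500), Bellamy District ($68,000); remaining pool $407,600 reallocated over remaining lane-miles 248.
Redistributed shares: Upper Precinct 231,740.32 → $231,750; Winslow Borough 175,859.68 → $175,850.

Upper Precinct: $231,750; Winslow Borough: $175,850; Valley Ward: $132,500; Bellamy District: $68,000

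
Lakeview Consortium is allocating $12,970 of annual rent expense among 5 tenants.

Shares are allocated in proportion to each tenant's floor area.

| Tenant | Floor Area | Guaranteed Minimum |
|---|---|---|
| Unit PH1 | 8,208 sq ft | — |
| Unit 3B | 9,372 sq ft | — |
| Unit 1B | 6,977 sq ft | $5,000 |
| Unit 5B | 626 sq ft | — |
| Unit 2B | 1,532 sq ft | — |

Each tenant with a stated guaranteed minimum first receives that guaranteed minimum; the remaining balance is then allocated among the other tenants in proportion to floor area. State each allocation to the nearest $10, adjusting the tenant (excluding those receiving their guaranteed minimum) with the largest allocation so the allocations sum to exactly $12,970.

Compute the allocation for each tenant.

Unit PH1: $3,310 | Unit 3B: $3,790 | Unit 1B: $5,000 | Unit 5B: $250 | Unit 2B: $620

Fund the minimums — Unit 1B $5,000. Balance $7,970.
Balance split over remaining floor area 19,738: Unit PH1 3,314.31 → $3,310; Unit 3B 3,784.32 → $3,780; Unit 5B 252.77 → $250; Unit 2B 618.61 → $620.
Rounding difference +$10 applied to Unit 3B → $3,790.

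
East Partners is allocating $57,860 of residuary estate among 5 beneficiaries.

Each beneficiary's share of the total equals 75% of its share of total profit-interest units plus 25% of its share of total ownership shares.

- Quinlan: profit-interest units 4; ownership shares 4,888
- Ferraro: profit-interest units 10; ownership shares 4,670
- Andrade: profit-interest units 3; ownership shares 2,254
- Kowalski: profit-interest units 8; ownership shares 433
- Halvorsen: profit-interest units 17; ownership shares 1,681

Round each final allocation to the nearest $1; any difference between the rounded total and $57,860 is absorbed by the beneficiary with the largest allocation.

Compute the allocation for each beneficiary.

Totals — profit-interest units 42, ownership shares 13,926.
Blended shares (75% profit-interest units + 25% ownership shares): Quinlan 0.1592; Ferraro 0.2624; Andrade 0.0940; Kowalski 0.1506; Halvorsen 0.3337.
Raw shares: Quinlan 9,210.05; Ferraro 15,182.89; Andrade 5,440.88; Kowalski 8,715.47; Halvorsen 19,310.71.
At nearest $1: Quinlan $9,210; Ferraro $15,183; Andrade $5,441; Kowalski $8,715; Halvorsen $19,311. Sum = $57,860.
Sum already equals the total — no adjustment.

Quinlan: $9,210; Ferraro: $15,183; Andrade: $5,441; Kowalski: $8,715; Halvorsen: $19,311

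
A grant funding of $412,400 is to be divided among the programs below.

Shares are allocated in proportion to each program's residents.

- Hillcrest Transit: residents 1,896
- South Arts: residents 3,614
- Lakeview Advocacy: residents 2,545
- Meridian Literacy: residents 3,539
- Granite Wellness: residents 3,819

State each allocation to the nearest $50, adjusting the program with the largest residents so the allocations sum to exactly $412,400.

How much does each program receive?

Hillcrest Transit: $50,750; South Arts: $96,700; Lakeview Advocacy: $68,100; Meridian Literacy: $94,700; Granite Wellness: $102,150

Sum of residents: 1,896 + 3,614 + 2,545 + 3,539 + 3,819 = 15,413.
Raw shares: Hillcrest Transit 50,730.58; South Arts 96,698.48; Lakeview Advocacy 68,095.63; Meridian Literacy 94,691.73; Granite Wellness 102,183.59.
After rounding ($50): Hillcrest Transit $50,750; South Arts $96,700; Lakeview Advocacy $68,100; Meridian Literacy $94,700; Granite Wellness $102,200. Sum = $412,450.
Difference $412,400 − $412,450 = −$50 applied to largest residents (Granite Wellness): Granite Wellness becomes $102,150.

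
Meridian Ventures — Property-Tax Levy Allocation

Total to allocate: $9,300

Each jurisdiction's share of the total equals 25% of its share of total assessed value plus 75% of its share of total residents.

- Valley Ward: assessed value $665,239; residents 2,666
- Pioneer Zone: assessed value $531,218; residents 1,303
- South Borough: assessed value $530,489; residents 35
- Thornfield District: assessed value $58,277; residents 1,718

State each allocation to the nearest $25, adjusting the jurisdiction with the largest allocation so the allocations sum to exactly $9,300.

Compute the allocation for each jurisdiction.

Assessed value total 1,785,223; residents total 5,722.
Combined weights (25% assessed value + 75% residents): Valley Ward 0.4426; Pioneer Zone 0.2452; South Borough 0.0789; Thornfield District 0.2333.
Raw shares: Valley Ward 4,116.18; Pioneer Zone 2,280.17; South Borough 733.55; Thornfield District 2,170.10.
Rounded to nearest $25: Valley Ward $4,125; Pioneer Zone $2,275; South Borough $725; Thornfield District $2,175. Sum = $9,300.
Rounded total matches; no reconciliation needed.

Valley Ward: $4,125 · Pioneer Zone: $2,275 · South Borough: $725 · Thornfield District: $2,175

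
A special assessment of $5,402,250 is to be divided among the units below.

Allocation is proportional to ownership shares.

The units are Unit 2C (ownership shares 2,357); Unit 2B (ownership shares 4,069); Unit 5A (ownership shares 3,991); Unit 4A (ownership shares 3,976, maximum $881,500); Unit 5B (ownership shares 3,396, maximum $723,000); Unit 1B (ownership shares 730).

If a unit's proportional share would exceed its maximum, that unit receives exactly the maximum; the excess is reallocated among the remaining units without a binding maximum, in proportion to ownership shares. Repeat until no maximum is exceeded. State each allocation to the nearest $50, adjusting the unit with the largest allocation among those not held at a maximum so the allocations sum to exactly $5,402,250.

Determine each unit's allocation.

Ownership shares total: 18,519.
Proportional shares (ignoring caps): Unit 2C 687,569.70; Unit 2B 1,186,983.92; Unit 5A 1,164,230.24; Unit 4A 1,159,854.53; Unit 5B 990,660.46; Unit 1B 212,951.16.
Held at cap: Unit 4A ($881,500), Unit 5B ($723,000); remaining pool $3,797,750 reallocated over remaining ownership shares 11,147.
Shares after redistribution: Unit 2C 803,022.94 → $803,000; Unit 2B 1,386,296.29 → $1,386,300; Unit 5A 1,359,721.92 → $1,359,700; Unit 1B 248,708.85 → $248,700.
Rounding difference +$50 applied to Unit 2B → $1,386,350.

Unit 2C: $803,000; Unit 2B: $1,386,350; Unit 5A: $1,359,700; Unit 4A: $881,500; Unit 5B: $723,000; Unit 1B: $248,700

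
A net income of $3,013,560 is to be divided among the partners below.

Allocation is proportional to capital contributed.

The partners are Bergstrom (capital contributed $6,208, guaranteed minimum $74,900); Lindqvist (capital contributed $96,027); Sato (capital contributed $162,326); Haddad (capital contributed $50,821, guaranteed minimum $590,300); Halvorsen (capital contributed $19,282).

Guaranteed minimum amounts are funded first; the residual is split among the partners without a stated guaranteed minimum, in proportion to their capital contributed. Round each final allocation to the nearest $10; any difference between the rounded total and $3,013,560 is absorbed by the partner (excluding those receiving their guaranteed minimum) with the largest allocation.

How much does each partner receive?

Bergstrom: $74,900; Lindqvist: $812,240; Sato: $1,373,020; Haddad: $590,300; Halvorsen: $163,100

Fund the minimums — Bergstrom $74,900; Haddad $590,300. Balance $2,348,360.
Balance split over remaining capital contributed 277,635: Lindqvist 812,238.97 → $812,240; Sato 1,373,025.32 → $1,373,030; Halvorsen 163,095.71 → $163,100.
Rounding difference −$10 applied to Sato → $1,373,020.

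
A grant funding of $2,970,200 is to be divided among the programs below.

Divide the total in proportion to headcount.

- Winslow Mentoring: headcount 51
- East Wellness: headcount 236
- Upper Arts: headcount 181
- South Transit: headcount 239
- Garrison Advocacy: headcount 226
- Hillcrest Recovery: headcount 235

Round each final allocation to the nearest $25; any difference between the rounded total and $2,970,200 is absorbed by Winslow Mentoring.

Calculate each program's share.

Total headcount = 1,168.
Unrounded shares: Winslow Mentoring 51/1,168 × $2,970,200 = 129,691.95; East Wellness 236/1,168 × $2,970,200 = 600,143.15; Upper Arts 181/1,168 × $2,970,200 = 460,279.28; South Transit 239/1,168 × $2,970,200 = 607,772.09; Garrison Advocacy 226/1,168 × $2,970,200 = 574,713.36; Hillcrest Recovery 235/1,168 × $2,970,200 = 597,600.17.
After rounding ($25): Winslow Mentoring $129,700; East Wellness $600,150; Upper Arts $460,275; South Transit $607,775; Garrison Advocacy $574,725; Hillcrest Recovery $597,600. Sum = $2,970,225.
Difference $2,970,200 − $2,970,225 = −$25 applied to Winslow Mentoring: Winslow Mentoring becomes $129,675.

Winslow Mentoring: $129,675 · East Wellness: $600,150 · Upper Arts: $460,275 · South Transit: $607,775 · Garrison Advocacy: $574,725 · Hillcrest Recovery: $597,600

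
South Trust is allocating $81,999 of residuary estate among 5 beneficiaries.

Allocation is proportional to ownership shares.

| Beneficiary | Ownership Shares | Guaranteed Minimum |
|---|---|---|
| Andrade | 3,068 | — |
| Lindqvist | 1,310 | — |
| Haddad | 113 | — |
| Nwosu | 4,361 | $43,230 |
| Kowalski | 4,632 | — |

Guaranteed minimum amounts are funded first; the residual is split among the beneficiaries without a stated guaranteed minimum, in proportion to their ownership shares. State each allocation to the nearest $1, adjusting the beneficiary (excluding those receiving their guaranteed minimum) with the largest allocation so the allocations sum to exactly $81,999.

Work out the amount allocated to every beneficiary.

Fund the minimums — Nwosu $43,230. Balance $38,769.
Balance split over remaining ownership shares 9,123: Andrade 13,037.74 → $13,038; Lindqvist 5,566.96 → $5,567; Haddad 480.20 → $480; Kowalski 19,684.10 → $19,684.

Andrade: $13,038 | Lindqvist: $5,567 | Haddad: $480 | Nwosu: $43,230 | Kowalski: $19,684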